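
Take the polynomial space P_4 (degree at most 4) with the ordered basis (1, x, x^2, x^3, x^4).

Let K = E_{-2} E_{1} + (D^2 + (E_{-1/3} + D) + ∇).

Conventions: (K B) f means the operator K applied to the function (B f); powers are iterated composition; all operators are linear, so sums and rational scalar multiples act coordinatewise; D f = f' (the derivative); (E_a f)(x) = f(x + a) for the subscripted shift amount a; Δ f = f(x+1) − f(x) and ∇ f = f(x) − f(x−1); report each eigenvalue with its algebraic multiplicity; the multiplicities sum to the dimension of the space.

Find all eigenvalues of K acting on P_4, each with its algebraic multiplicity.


λ = 2 (multiplicity 5)

image of 1: 2
image of x: 2x + 2/3
image of x^2: 2x^2 + (4/3)x + 19/9
image of x^3: 2x^3 + 2x^2 + (19/3)x - 1/27
image of x^4: 2x^4 + (8/3)x^3 + (38/3)x^2 - (4/27)x + 1/81
the matrix is upper triangular; its diagonal is (2, 2, 2, 2, 2)
for a triangular matrix the eigenvalues are the diagonal entries, with algebraic multiplicity their repetition count


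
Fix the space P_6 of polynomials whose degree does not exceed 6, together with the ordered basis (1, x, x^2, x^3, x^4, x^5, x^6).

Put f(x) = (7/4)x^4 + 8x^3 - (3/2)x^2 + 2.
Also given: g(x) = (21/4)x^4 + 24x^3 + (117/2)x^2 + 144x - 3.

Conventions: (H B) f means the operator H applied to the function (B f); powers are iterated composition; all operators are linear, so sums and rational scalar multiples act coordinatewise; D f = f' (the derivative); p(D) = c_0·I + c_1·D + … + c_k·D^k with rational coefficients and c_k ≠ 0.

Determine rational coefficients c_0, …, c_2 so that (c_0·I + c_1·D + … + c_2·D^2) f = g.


D^0 f = (7/4)x^4 + 8x^3 - (3/2)x^2 + 2
D^1 f = 7x^3 + 24x^2 - 3x
D^2 f = 21x^2 + 48x - 3
matching coefficients of g against c_0 f + c_1 Df + … from the top degree down determines the c_i
solution: c_0 = 3, c_1 = 0, c_2 = 3

c_0 = 3, c_1 = 0, c_2 = 3


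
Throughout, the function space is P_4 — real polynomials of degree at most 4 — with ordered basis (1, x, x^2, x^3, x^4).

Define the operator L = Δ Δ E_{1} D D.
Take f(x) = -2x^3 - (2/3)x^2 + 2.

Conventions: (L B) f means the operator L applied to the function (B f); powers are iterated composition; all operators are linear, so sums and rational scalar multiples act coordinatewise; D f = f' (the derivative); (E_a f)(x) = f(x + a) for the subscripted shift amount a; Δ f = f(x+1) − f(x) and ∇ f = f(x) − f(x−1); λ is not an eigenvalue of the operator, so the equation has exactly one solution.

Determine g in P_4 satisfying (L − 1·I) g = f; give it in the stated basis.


g(x) = 2x^3 + (2/3)x^2 - 2

write g with unknown coordinates in the stated basis and equate coefficients in (L − 1·I) g = f
solving from the highest basis element down gives g = 2x^3 + (2/3)x^2 - 2
check: L g = 0
so L g − 1·g = -2x^3 - (2/3)x^2 + 2 = f ✓


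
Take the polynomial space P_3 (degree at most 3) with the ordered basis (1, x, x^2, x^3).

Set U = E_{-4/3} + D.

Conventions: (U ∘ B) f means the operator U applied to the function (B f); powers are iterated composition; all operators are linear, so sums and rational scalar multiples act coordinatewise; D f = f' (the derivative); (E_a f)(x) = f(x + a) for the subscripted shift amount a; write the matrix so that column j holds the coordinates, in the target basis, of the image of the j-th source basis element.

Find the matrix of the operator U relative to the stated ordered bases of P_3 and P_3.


the matrix is [[1, -1/3, 16/9, -64/27]; [0, 1, -2/3, 16/3]; [0, 0, 1, -1]; [0, 0, 0, 1]] (rows listed top to bottom)

image of 1: 1
image of x: x - 1/3
image of x^2: x^2 - (2/3)x + 16/9
image of x^3: x^3 - x^2 + (16/3)x - 64/27
each image's coordinates form column j of the matrix


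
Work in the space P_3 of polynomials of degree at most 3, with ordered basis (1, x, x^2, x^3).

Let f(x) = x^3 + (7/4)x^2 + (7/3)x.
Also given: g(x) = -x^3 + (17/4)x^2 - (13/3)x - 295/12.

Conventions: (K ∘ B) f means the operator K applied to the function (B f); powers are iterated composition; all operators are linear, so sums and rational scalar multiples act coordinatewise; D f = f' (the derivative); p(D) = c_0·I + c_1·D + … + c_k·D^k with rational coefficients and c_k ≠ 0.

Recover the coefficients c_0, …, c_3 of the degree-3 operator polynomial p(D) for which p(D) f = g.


p(D) = -I + 2·D − (3/2)·D^2 − 4·D^3, i.e. c_0 = -1, c_1 = 2, c_2 = -3/2, c_3 = -4

D^0 f = x^3 + (7/4)x^2 + (7/3)x
D^1 f = 3x^2 + (7/2)x + 7/3
D^2 f = 6x + 7/2
D^3 f = 6
matching coefficients of g against c_0 f + c_1 Df + … from the top degree down determines the c_i
solution: c_0 = -1, c_1 = 2, c_2 = -3/2, c_3 = -4


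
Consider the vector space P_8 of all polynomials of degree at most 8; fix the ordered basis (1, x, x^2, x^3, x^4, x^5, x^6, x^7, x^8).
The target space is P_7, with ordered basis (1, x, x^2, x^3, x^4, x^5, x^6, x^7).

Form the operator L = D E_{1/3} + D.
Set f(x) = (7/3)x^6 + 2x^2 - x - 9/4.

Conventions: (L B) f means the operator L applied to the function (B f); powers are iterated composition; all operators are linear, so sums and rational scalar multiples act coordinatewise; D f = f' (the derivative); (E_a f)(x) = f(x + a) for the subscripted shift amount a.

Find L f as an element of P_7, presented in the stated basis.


the image equals g(x) = 28x^5 + (70/3)x^4 + (140/9)x^3 + (140/27)x^2 + (718/81)x - 148/243

E_{1/3} f = (7/3)x^6 + (14/3)x^5 + (35/9)x^4 + (140/81)x^3 + (197/81)x^2 + (95/243)x - 20627/8748
D E_{1/3} f = 14x^5 + (70/3)x^4 + (140/9)x^3 + (140/27)x^2 + (394/81)x + 95/243
D f = 14x^5 + 4x - 1
(D E_{1/3} + D) f = 28x^5 + (70/3)x^4 + (140/9)x^3 + (140/27)x^2 + (718/81)x - 148/243


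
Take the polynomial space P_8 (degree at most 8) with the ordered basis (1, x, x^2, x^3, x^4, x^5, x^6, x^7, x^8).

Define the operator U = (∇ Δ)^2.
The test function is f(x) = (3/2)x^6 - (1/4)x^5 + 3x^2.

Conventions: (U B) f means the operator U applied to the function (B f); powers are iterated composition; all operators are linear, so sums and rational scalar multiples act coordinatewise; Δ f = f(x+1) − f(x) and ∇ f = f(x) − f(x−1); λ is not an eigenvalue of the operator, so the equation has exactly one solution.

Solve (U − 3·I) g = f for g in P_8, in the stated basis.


write g with unknown coordinates in the stated basis and equate coefficients in (U − 3·I) g = f
solving from the highest basis element down gives g = -(1/2)x^6 + (1/12)x^5 - 61x^2 + (10/3)x - 20
check: U g = -180x^2 + 10x - 60
so U g − 3·g = (3/2)x^6 - (1/4)x^5 + 3x^2 = f ✓

the image equals g(x) = -(1/2)x^6 + (1/12)x^5 - 61x^2 + (10/3)x - 20


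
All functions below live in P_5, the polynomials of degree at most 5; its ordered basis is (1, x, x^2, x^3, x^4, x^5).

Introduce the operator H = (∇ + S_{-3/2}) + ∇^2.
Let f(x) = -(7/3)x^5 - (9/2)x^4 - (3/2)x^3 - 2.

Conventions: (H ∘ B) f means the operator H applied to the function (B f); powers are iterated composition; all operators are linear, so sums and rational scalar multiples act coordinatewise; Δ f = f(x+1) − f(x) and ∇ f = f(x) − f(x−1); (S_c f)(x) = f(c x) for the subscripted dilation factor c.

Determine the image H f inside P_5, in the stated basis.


∇ f = -(35/3)x^4 + (16/3)x^3 - (5/6)x^2 - (11/6)x + 2/3
S_{-3/2} f = (567/32)x^5 - (729/32)x^4 + (81/16)x^3 - 2
(∇ + S_{-3/2}) f = (567/32)x^5 - (3307/96)x^4 + (499/48)x^3 - (5/6)x^2 - (11/6)x - 4/3
∇ f = -(35/3)x^4 + (16/3)x^3 - (5/6)x^2 - (11/6)x + 2/3
∇ ∇ f = -(140/3)x^3 + 86x^2 - (193/3)x + 16
((∇ + S_{-3/2}) + ∇^2) f = (567/32)x^5 - (3307/96)x^4 - (1741/48)x^3 + (511/6)x^2 - (397/6)x + 44/3

the result is g(x) = (567/32)x^5 - (3307/96)x^4 - (1741/48)x^3 + (511/6)x^2 - (397/6)x + 44/3


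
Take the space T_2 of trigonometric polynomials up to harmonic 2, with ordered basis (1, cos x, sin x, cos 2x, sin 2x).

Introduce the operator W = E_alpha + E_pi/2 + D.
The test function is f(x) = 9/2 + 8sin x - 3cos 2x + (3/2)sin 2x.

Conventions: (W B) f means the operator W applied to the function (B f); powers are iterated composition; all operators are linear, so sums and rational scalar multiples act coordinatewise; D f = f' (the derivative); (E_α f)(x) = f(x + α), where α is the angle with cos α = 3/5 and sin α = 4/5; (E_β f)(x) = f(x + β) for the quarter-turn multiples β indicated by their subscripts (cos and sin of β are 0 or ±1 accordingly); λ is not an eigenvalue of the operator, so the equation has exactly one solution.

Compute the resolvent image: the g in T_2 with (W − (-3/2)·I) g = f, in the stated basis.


write g with unknown coordinates in the stated basis and equate coefficients in (W − (-3/2)·I) g = f
solving from the highest basis element down gives g = 9/7 - (64/35)cos x + (48/35)sin x - (510/881)cos 2x - (855/881)sin 2x
check: W g = 18/7 + (96/35)cos x + (208/35)sin x - (1878/881)cos 2x + (2604/881)sin 2x
so W g − (-3/2)·g = 9/2 + 8sin x - 3cos 2x + (3/2)sin 2x = f ✓

the result is g(x) = 9/7 - (64/35)cos x + (48/35)sin x - (510/881)cos 2x - (855/881)sin 2x


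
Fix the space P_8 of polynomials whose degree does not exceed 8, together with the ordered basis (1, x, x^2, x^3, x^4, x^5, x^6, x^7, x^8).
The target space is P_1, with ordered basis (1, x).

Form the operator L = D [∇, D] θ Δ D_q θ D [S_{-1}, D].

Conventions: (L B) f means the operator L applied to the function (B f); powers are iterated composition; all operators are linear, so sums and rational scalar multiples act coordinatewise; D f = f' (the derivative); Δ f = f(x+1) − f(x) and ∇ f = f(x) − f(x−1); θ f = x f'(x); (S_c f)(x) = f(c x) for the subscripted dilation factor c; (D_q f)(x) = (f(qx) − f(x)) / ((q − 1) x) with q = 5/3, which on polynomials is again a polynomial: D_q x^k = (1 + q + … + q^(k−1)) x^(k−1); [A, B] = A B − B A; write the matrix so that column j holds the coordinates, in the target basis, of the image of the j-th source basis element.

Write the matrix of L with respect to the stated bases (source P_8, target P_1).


image of 1: 0
image of x: 0
image of x^2: 0
image of x^3: 0
image of x^4: 0
image of x^5: 0
image of x^6: 0
image of x^7: 0
image of x^8: 0
each image's coordinates form column j of the matrix

the matrix is [[0, 0, 0, 0, 0, 0, 0, 0, 0]; [0, 0, 0, 0, 0, 0, 0, 0, 0]] (rows listed top to bottom)


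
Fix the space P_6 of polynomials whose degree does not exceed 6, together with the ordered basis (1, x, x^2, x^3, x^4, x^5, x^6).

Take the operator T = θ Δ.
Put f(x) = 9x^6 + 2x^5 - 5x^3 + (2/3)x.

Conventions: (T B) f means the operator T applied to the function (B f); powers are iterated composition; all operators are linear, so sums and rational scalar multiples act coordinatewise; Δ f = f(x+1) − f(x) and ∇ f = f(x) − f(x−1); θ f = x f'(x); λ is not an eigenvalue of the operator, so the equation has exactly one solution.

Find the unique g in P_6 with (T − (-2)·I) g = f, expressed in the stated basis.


write g with unknown coordinates in the stated basis and equate coefficients in (T − (-2)·I) g = f
solving from the highest basis element down gives g = (9/2)x^6 - (133/2)x^5 + 530x^4 - 2320x^3 + (8755/2)x^2 - (21653/12)x
check: T g = 135x^5 - 1060x^4 + 4635x^3 - 8755x^2 + (7219/2)x
so T g − (-2)·g = 9x^6 + 2x^5 - 5x^3 + (2/3)x = f ✓

the image equals g(x) = (9/2)x^6 - (133/2)x^5 + 530x^4 - 2320x^3 + (8755/2)x^2 - (21653/12)x


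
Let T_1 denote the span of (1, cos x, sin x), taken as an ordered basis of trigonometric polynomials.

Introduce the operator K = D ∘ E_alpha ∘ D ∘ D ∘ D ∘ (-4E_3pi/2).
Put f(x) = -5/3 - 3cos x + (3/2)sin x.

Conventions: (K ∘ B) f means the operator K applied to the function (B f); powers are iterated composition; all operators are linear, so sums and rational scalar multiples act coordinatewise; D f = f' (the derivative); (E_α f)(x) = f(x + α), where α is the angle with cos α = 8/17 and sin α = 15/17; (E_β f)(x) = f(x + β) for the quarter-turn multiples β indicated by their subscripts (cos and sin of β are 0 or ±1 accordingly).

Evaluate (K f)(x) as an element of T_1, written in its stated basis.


g(x) = (228/17)cos x + (6/17)sin x

E_3pi/2 f = -5/3 - (3/2)cos x - 3sin x
(-4E_3pi/2) f = 20/3 + 6cos x + 12sin x
D (-4E_3pi/2) f = 12cos x - 6sin x
D D (-4E_3pi/2) f = -6cos x - 12sin x
D D D (-4E_3pi/2) f = -12cos x + 6sin x
E_alpha (D ∘ D ∘ D) (-4E_3pi/2) f = -(6/17)cos x + (228/17)sin x
D E_alpha (D ∘ D ∘ D) (-4E_3pi/2) f = (228/17)cos x + (6/17)sin x


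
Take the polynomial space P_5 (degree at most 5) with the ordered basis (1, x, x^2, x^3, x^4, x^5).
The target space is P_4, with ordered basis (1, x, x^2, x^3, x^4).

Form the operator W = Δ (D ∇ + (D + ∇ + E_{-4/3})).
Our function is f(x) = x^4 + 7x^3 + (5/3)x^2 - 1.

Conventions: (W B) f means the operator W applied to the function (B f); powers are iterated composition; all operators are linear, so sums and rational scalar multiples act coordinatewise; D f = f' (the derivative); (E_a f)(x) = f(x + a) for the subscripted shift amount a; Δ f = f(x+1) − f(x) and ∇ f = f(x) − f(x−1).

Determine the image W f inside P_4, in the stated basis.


∇ f = 4x^3 + 15x^2 - (41/3)x + 13/3
D ∇ f = 12x^2 + 30x - 41/3
D f = 4x^3 + 21x^2 + (10/3)x
∇ f = 4x^3 + 15x^2 - (41/3)x + 13/3
E_{-4/3} f = x^4 + (5/3)x^3 - (47/3)x^2 + (632/27)x - 929/81
(D + ∇ + E_{-4/3}) f = x^4 + (29/3)x^3 + (61/3)x^2 + (353/27)x - 578/81
(D ∇ + (D + ∇ + E_{-4/3})) f = x^4 + (29/3)x^3 + (97/3)x^2 + (1163/27)x - 1685/81
Δ (D ∇ + (D + ∇ + E_{-4/3})) f = 4x^3 + 35x^2 + (293/3)x + 2324/27

the result is g(x) = 4x^3 + 35x^2 + (293/3)x + 2324/27


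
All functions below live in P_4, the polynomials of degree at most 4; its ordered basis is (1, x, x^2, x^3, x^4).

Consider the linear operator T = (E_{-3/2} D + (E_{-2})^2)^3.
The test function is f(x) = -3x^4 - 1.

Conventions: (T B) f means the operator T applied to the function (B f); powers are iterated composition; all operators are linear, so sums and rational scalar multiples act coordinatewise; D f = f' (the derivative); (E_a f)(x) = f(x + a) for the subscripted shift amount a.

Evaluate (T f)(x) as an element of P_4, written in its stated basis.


D f = -12x^3
E_{-3/2} D f = -12x^3 + 54x^2 - 81x + 81/2
E_{-2} f = -3x^4 + 24x^3 - 72x^2 + 96x - 49
E_{-2} E_{-2} f = -3x^4 + 48x^3 - 288x^2 + 768x - 769
(E_{-3/2} D + (E_{-2})^2) f = -3x^4 + 36x^3 - 234x^2 + 687x - 1457/2
D (E_{-3/2} D + (E_{-2})^2) f = -12x^3 + 108x^2 - 468x + 687
E_{-3/2} D (E_{-3/2} D + (E_{-2})^2) f = -12x^3 + 162x^2 - 873x + 3345/2
E_{-2} (E_{-3/2} D + (E_{-2})^2) f = -3x^4 + 60x^3 - 522x^2 + 2151x - 6749/2
E_{-2} E_{-2} (E_{-3/2} D + (E_{-2})^2) f = -3x^4 + 84x^3 - 954x^2 + 5055x - 20585/2
(E_{-3/2} D + (E_{-2})^2) (E_{-3/2} D + (E_{-2})^2) f = -3x^4 + 72x^3 - 792x^2 + 4182x - 8620
D (E_{-3/2} D + (E_{-2})^2) (E_{-3/2} D + (E_{-2})^2) f = -12x^3 + 216x^2 - 1584x + 4182
E_{-3/2} D (E_{-3/2} D + (E_{-2})^2) (E_{-3/2} D + (E_{-2})^2) f = -12x^3 + 270x^2 - 2313x + 14169/2
E_{-2} (E_{-3/2} D + (E_{-2})^2) (E_{-3/2} D + (E_{-2})^2) f = -3x^4 + 96x^3 - 1296x^2 + 8310x - 20776
E_{-2} E_{-2} (E_{-3/2} D + (E_{-2})^2) (E_{-3/2} D + (E_{-2})^2) f = -3x^4 + 120x^3 - 1944x^2 + 14742x - 43396
(E_{-3/2} D + (E_{-2})^2) (E_{-3/2} D + (E_{-2})^2) (E_{-3/2} D + (E_{-2})^2) f = -3x^4 + 108x^3 - 1674x^2 + 12429x - 72623/2

g(x) = -3x^4 + 108x^3 - 1674x^2 + 12429x - 72623/2


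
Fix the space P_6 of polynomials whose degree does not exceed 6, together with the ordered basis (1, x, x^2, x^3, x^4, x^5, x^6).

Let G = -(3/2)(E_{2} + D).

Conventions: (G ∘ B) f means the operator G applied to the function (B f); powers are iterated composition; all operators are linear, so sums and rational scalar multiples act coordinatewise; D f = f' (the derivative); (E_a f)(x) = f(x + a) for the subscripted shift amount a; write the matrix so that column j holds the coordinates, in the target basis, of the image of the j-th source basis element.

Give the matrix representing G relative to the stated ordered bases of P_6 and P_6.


the matrix is [[-3/2, -9/2, -6, -12, -24, -48, -96]; [0, -3/2, -9, -18, -48, -120, -288]; [0, 0, -3/2, -27/2, -36, -120, -360]; [0, 0, 0, -3/2, -18, -60, -240]; [0, 0, 0, 0, -3/2, -45/2, -90]; [0, 0, 0, 0, 0, -3/2, -27]; [0, 0, 0, 0, 0, 0, -3/2]] (rows listed top to bottom)

image of 1: -3/2
image of x: -(3/2)x - 9/2
image of x^2: -(3/2)x^2 - 9x - 6
image of x^3: -(3/2)x^3 - (27/2)x^2 - 18x - 12
image of x^4: -(3/2)x^4 - 18x^3 - 36x^2 - 48x - 24
image of x^5: -(3/2)x^5 - (45/2)x^4 - 60x^3 - 120x^2 - 120x - 48
image of x^6: -(3/2)x^6 - 27x^5 - 90x^4 - 240x^3 - 360x^2 - 288x - 96
each image's coordinates form column j of the matrix


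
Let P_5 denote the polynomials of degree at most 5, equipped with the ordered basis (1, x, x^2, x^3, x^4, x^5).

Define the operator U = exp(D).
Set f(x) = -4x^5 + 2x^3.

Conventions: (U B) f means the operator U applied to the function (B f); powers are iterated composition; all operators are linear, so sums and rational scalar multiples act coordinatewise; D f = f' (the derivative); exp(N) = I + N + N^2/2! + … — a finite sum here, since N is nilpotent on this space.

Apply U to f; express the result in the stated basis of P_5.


order-1 term: -20x^4 + 6x^2
order-2 term: -40x^3 + 6x
order-3 term: -40x^2 + 2
order-4 term: -20x
order-5 term: -4
the series for exp(D) f terminates at order 5
exp(D) f = -4x^5 - 20x^4 - 38x^3 - 34x^2 - 14x - 2

the result is g(x) = -4x^5 - 20x^4 - 38x^3 - 34x^2 - 14x - 2


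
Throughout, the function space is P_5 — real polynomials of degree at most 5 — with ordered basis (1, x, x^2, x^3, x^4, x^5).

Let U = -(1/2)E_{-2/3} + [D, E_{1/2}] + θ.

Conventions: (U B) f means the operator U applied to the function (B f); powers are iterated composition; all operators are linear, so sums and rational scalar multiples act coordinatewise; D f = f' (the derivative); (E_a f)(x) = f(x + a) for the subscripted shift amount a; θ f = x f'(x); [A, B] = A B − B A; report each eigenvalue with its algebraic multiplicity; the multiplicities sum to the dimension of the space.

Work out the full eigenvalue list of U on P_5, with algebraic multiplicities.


λ = -1/2 (multiplicity 1), λ = 1/2 (multiplicity 1), λ = 3/2 (multiplicity 1), λ = 5/2 (multiplicity 1), λ = 7/2 (multiplicity 1), λ = 9/2 (multiplicity 1)

image of 1: -1/2
image of x: (1/2)x + 1/3
image of x^2: (3/2)x^2 + (2/3)x - 2/9
image of x^3: (5/2)x^3 + x^2 - (2/3)x + 4/27
image of x^4: (7/2)x^4 + (4/3)x^3 - (4/3)x^2 + (16/27)x - 8/81
image of x^5: (9/2)x^5 + (5/3)x^4 - (20/9)x^3 + (40/27)x^2 - (40/81)x + 16/243
the matrix is upper triangular; its diagonal is (-1/2, 1/2, 3/2, 5/2, 7/2, 9/2)
for a triangular matrix the eigenvalues are the diagonal entries, with algebraic multiplicity their repetition count


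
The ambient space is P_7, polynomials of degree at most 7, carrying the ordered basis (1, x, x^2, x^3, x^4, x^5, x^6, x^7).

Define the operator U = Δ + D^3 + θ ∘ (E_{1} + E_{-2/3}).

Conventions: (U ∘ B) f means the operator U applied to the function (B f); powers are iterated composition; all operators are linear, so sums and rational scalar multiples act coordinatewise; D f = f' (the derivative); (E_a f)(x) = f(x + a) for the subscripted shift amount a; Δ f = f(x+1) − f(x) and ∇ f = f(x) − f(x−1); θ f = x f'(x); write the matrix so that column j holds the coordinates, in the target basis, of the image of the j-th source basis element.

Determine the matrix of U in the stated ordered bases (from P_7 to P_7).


the matrix is [[0, 1, 1, 7, 1, 1, 1, 1]; [0, 2, 8/3, 22/3, 832/27, 890/81, 908/81, 10654/729]; [0, 0, 4, 5, 70/3, 2270/27, 1375/27, 4655/81]; [0, 0, 0, 6, 8, 160/3, 1640/9, 4340/27]; [0, 0, 0, 0, 8, 35/3, 305/3, 9275/27]; [0, 0, 0, 0, 0, 10, 16, 518/3]; [0, 0, 0, 0, 0, 0, 12, 21]; [0, 0, 0, 0, 0, 0, 0, 14]] (rows listed top to bottom)

image of 1: 0
image of x: 2x + 1
image of x^2: 4x^2 + (8/3)x + 1
image of x^3: 6x^3 + 5x^2 + (22/3)x + 7
image of x^4: 8x^4 + 8x^3 + (70/3)x^2 + (832/27)x + 1
image of x^5: 10x^5 + (35/3)x^4 + (160/3)x^3 + (2270/27)x^2 + (890/81)x + 1
image of x^6: 12x^6 + 16x^5 + (305/3)x^4 + (1640/9)x^3 + (1375/27)x^2 + (908/81)x + 1
image of x^7: 14x^7 + 21x^6 + (518/3)x^5 + (9275/27)x^4 + (4340/27)x^3 + (4655/81)x^2 + (10654/729)x + 1
each image's coordinates form column j of the matrix


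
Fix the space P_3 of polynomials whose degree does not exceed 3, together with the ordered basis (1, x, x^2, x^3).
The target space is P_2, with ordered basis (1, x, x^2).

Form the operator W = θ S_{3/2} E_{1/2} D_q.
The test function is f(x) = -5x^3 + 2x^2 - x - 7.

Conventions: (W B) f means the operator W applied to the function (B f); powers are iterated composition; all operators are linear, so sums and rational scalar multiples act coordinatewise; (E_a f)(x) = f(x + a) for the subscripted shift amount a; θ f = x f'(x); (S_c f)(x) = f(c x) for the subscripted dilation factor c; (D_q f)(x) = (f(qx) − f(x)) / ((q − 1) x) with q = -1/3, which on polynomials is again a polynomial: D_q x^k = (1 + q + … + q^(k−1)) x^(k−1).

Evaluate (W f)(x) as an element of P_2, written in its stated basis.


D_q f = -(35/9)x^2 + (4/3)x - 1
E_{1/2} D_q f = -(35/9)x^2 - (23/9)x - 47/36
S_{3/2} (E_{1/2} D_q) f = -(35/4)x^2 - (23/6)x - 47/36
θ S_{3/2} (E_{1/2} D_q) f = -(35/2)x^2 - (23/6)x

the result is g(x) = -(35/2)x^2 - (23/6)x


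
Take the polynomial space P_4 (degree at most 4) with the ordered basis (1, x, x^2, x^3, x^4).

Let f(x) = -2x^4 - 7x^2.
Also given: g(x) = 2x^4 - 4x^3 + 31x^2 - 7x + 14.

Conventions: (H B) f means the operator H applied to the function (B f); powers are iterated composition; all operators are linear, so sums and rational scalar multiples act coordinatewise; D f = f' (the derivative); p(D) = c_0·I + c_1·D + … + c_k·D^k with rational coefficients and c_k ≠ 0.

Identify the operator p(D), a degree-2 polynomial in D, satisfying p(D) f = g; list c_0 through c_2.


c_0 = -1, c_1 = 1/2, c_2 = -1

D^0 f = -2x^4 - 7x^2
D^1 f = -8x^3 - 14x
D^2 f = -24x^2 - 14
matching coefficients of g against c_0 f + c_1 Df + … from the top degree down determines the c_i
solution: c_0 = -1, c_1 = 1/2, c_2 = -1


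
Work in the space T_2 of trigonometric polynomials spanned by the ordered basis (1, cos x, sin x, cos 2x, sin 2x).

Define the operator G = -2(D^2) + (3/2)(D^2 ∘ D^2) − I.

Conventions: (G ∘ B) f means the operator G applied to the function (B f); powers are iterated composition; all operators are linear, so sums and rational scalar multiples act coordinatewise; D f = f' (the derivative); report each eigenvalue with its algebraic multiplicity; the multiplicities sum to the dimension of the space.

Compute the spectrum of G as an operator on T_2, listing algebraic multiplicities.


image of 1: -1
image of cos x: (5/2)cos x
image of sin x: (5/2)sin x
image of cos 2x: 31cos 2x
image of sin 2x: 31sin 2x
the matrix is diagonal; its diagonal is (-1, 5/2, 5/2, 31, 31)
for a triangular matrix the eigenvalues are the diagonal entries, with algebraic multiplicity their repetition count

λ = -1 (multiplicity 1), λ = 5/2 (multiplicity 2), λ = 31 (multiplicity 2)


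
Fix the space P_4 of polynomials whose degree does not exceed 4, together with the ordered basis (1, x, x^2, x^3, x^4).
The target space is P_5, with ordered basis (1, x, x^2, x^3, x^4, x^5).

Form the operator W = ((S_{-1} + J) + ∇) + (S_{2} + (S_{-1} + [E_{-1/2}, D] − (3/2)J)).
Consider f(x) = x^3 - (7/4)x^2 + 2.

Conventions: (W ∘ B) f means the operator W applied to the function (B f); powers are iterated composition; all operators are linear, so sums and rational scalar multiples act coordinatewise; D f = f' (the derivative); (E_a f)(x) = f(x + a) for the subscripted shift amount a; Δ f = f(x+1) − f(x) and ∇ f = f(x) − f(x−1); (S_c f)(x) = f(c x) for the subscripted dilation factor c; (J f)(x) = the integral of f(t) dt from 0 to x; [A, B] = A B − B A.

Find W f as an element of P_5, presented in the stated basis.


S_{-1} f = -x^3 - (7/4)x^2 + 2
J f = (1/4)x^4 - (7/12)x^3 + 2x
(S_{-1} + J) f = (1/4)x^4 - (19/12)x^3 - (7/4)x^2 + 2x + 2
∇ f = 3x^2 - (13/2)x + 11/4
((S_{-1} + J) + ∇) f = (1/4)x^4 - (19/12)x^3 + (5/4)x^2 - (9/2)x + 19/4
S_{2} f = 8x^3 - 7x^2 + 2
S_{-1} f = -x^3 - (7/4)x^2 + 2
D f = 3x^2 - (7/2)x
E_{-1/2} D f = 3x^2 - (13/2)x + 5/2
E_{-1/2} f = x^3 - (13/4)x^2 + (5/2)x + 23/16
D E_{-1/2} f = 3x^2 - (13/2)x + 5/2
[E_{-1/2}, D] f = 0
J f = (1/4)x^4 - (7/12)x^3 + 2x
(-(3/2)J) f = -(3/8)x^4 + (7/8)x^3 - 3x
(S_{-1} + [E_{-1/2}, D] − (3/2)J) f = -(3/8)x^4 - (1/8)x^3 - (7/4)x^2 - 3x + 2
(S_{2} + (S_{-1} + [E_{-1/2}, D] − (3/2)J)) f = -(3/8)x^4 + (63/8)x^3 - (35/4)x^2 - 3x + 4
(((S_{-1} + J) + ∇) + (S_{2} + (S_{-1} + [E_{-1/2}, D] − (3/2)J))) f = -(1/8)x^4 + (151/24)x^3 - (15/2)x^2 - (15/2)x + 35/4

the result is g(x) = -(1/8)x^4 + (151/24)x^3 - (15/2)x^2 - (15/2)x + 35/4


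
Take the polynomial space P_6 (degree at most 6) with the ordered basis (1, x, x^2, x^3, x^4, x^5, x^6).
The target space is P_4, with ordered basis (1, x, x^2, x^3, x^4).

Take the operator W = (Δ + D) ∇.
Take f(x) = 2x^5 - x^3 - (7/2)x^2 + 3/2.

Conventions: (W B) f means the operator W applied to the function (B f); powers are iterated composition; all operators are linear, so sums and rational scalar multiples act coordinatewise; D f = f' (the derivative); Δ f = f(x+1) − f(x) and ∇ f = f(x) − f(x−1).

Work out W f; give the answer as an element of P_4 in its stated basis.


∇ f = 10x^4 - 20x^3 + 17x^2 - 14x + 9/2
Δ ∇ f = 40x^3 + 14x - 7
D ∇ f = 40x^3 - 60x^2 + 34x - 14
(Δ + D) ∇ f = 80x^3 - 60x^2 + 48x - 21

the result is g(x) = 80x^3 - 60x^2 + 48x - 21


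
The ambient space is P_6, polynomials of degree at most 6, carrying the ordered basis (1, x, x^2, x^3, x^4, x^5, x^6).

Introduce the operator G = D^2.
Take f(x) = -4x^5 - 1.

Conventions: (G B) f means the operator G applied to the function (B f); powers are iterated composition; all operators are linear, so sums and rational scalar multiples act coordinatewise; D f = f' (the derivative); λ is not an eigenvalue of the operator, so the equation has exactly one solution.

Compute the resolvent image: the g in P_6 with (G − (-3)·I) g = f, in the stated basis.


the result is g(x) = -(4/3)x^5 + (80/9)x^3 - (160/9)x - 1/3

write g with unknown coordinates in the stated basis and equate coefficients in (G − (-3)·I) g = f
solving from the highest basis element down gives g = -(4/3)x^5 + (80/9)x^3 - (160/9)x - 1/3
check: G g = -(80/3)x^3 + (160/3)x
so G g − (-3)·g = -4x^5 - 1 = f ✓


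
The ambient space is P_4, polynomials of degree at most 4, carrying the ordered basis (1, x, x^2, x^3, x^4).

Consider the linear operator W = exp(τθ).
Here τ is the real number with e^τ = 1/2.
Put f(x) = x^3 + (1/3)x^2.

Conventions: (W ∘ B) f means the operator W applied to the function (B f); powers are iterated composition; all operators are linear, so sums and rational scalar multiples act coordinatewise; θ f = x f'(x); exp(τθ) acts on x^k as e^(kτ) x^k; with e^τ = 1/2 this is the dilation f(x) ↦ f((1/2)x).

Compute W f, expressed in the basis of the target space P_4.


g(x) = (1/8)x^3 + (1/12)x^2

exp(τθ) x^k = e^(kτ) x^k; with e^τ = 1/2 this sends x^k to (1/2)^k x^k
x^2 ↦ 1/4 x^2
x^3 ↦ 1/8 x^3
applying this coordinatewise to f: exp(τθ) f = (1/8)x^3 + (1/12)x^2


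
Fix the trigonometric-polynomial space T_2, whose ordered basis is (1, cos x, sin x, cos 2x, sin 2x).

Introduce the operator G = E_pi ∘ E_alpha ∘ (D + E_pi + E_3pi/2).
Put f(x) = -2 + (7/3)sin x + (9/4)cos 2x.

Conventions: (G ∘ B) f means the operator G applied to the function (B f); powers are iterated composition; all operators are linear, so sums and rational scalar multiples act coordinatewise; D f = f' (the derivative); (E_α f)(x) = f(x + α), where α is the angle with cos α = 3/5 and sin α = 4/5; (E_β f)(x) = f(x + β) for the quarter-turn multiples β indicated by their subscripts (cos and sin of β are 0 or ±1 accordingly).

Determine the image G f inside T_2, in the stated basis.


the result is g(x) = -4 + (28/15)cos x + (7/5)sin x - (108/25)cos 2x + (63/50)sin 2x

D f = (7/3)cos x - (9/2)sin 2x
E_pi f = -2 - (7/3)sin x + (9/4)cos 2x
E_3pi/2 f = -2 - (7/3)cos x - (9/4)cos 2x
(D + E_pi + E_3pi/2) f = -4 - (7/3)sin x - (9/2)sin 2x
E_alpha (D + E_pi + E_3pi/2) f = -4 - (28/15)cos x - (7/5)sin x - (108/25)cos 2x + (63/50)sin 2x
E_pi E_alpha (D + E_pi + E_3pi/2) f = -4 + (28/15)cos x + (7/5)sin x - (108/25)cos 2x + (63/50)sin 2x


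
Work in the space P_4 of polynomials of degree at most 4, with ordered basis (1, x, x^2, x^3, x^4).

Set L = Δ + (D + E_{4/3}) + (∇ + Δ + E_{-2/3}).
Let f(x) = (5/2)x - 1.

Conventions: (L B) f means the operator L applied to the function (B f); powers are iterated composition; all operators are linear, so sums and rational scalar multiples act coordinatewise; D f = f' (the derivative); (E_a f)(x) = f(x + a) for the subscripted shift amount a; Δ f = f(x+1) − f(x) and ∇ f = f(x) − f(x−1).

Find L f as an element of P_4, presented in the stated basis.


Δ f = 5/2
D f = 5/2
E_{4/3} f = (5/2)x + 7/3
(D + E_{4/3}) f = (5/2)x + 29/6
∇ f = 5/2
Δ f = 5/2
E_{-2/3} f = (5/2)x - 8/3
(∇ + Δ + E_{-2/3}) f = (5/2)x + 7/3
(Δ + (D + E_{4/3}) + (∇ + Δ + E_{-2/3})) f = 5x + 29/3

g(x) = 5x + 29/3


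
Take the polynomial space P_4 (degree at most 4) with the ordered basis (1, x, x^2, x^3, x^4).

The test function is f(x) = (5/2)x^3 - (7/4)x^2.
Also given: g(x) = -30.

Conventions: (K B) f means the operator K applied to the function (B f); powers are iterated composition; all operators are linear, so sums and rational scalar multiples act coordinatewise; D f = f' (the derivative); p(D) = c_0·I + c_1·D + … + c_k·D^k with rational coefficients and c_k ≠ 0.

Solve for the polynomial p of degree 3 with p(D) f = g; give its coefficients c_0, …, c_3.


p(D) = -2·D^3, i.e. c_0 = 0, c_1 = 0, c_2 = 0, c_3 = -2

D^0 f = (5/2)x^3 - (7/4)x^2
D^1 f = (15/2)x^2 - (7/2)x
D^2 f = 15x - 7/2
D^3 f = 15
matching coefficients of g against c_0 f + c_1 Df + … from the top degree down determines the c_i
solution: c_0 = 0, c_1 = 0, c_2 = 0, c_3 = -2


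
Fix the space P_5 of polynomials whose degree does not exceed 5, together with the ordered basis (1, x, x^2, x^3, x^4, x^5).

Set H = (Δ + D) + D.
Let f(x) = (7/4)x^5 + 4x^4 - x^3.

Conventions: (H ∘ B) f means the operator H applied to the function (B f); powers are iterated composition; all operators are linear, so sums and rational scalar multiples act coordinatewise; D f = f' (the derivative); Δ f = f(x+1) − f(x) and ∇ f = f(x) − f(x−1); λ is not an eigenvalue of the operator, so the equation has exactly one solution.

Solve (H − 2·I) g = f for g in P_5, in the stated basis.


write g with unknown coordinates in the stated basis and equate coefficients in (H − 2·I) g = f
solving from the highest basis element down gives g = -(7/8)x^5 - (137/16)x^4 - (221/4)x^3 - (4459/16)x^2 - (3753/4)x - 25265/16
check: H g = -(105/8)x^4 - (223/2)x^3 - (4459/8)x^2 - (3753/2)x - 25265/8
so H g − 2·g = (7/4)x^5 + 4x^4 - x^3 = f ✓

the image equals g(x) = -(7/8)x^5 - (137/16)x^4 - (221/4)x^3 - (4459/16)x^2 - (3753/4)x - 25265/16


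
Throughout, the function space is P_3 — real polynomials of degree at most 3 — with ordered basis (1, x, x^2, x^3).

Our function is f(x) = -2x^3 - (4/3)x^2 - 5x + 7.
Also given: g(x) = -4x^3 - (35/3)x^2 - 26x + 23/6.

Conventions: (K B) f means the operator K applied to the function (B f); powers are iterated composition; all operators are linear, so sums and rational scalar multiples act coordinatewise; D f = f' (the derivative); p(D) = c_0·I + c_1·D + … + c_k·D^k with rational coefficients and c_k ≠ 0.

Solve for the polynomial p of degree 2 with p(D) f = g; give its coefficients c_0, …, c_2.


p(D) = 2·I + (3/2)·D + D^2, i.e. c_0 = 2, c_1 = 3/2, c_2 = 1

D^0 f = -2x^3 - (4/3)x^2 - 5x + 7
D^1 f = -6x^2 - (8/3)x - 5
D^2 f = -12x - 8/3
matching coefficients of g against c_0 f + c_1 Df + … from the top degree down determines the c_i
solution: c_0 = 2, c_1 = 3/2, c_2 = 1


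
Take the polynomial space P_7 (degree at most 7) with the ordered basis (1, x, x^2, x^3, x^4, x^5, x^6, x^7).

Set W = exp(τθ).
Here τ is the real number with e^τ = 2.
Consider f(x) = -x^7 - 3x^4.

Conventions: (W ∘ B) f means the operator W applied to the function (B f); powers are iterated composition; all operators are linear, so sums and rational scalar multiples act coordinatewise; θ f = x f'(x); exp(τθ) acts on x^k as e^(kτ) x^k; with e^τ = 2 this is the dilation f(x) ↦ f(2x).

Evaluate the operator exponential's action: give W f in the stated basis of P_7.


g(x) = -128x^7 - 48x^4

exp(τθ) x^k = e^(kτ) x^k; with e^τ = 2 this sends x^k to 2^k x^k
x^4 ↦ 16 x^4
x^7 ↦ 128 x^7
applying this coordinatewise to f: exp(τθ) f = -128x^7 - 48x^4


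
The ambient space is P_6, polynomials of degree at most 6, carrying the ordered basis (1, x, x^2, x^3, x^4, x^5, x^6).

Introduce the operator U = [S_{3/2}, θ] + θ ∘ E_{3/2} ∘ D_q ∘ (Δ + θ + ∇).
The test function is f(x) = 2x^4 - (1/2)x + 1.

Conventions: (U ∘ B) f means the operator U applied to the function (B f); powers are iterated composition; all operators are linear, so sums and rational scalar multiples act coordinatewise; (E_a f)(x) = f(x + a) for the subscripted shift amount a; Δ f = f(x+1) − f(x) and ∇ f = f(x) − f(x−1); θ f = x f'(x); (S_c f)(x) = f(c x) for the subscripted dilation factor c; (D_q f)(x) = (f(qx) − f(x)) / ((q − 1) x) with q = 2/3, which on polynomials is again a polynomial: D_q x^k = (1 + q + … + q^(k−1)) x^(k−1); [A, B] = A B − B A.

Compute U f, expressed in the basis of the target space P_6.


the result is g(x) = (520/9)x^3 + (2168/9)x^2 + (694/3)x

θ f = 8x^4 - (1/2)x
S_{3/2} θ f = (81/2)x^4 - (3/4)x
S_{3/2} f = (81/8)x^4 - (3/4)x + 1
θ S_{3/2} f = (81/2)x^4 - (3/4)x
[S_{3/2}, θ] f = 0
Δ f = 8x^3 + 12x^2 + 8x + 3/2
θ f = 8x^4 - (1/2)x
∇ f = 8x^3 - 12x^2 + 8x - 5/2
(Δ + θ + ∇) f = 8x^4 + 16x^3 + (31/2)x - 1
D_q (Δ + θ + ∇) f = (520/27)x^3 + (304/9)x^2 + 31/2
E_{3/2} D_q (Δ + θ + ∇) f = (520/27)x^3 + (1084/9)x^2 + (694/3)x + 313/2
θ E_{3/2} D_q (Δ + θ + ∇) f = (520/9)x^3 + (2168/9)x^2 + (694/3)x
([S_{3/2}, θ] + θ ∘ E_{3/2} ∘ D_q ∘ (Δ + θ + ∇)) f = (520/9)x^3 + (2168/9)x^2 + (694/3)x


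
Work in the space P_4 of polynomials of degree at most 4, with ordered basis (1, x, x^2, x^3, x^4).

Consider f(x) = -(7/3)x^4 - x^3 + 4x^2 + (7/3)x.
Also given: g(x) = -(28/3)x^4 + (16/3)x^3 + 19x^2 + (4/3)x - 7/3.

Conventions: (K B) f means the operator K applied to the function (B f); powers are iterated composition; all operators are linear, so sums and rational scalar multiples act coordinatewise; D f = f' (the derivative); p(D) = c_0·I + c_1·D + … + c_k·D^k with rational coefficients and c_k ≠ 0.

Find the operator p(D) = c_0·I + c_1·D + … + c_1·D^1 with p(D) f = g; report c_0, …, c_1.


D^0 f = -(7/3)x^4 - x^3 + 4x^2 + (7/3)x
D^1 f = -(28/3)x^3 - 3x^2 + 8x + 7/3
matching coefficients of g against c_0 f + c_1 Df + … from the top degree down determines the c_i
solution: c_0 = 4, c_1 = -1

c_0 = 4, c_1 = -1


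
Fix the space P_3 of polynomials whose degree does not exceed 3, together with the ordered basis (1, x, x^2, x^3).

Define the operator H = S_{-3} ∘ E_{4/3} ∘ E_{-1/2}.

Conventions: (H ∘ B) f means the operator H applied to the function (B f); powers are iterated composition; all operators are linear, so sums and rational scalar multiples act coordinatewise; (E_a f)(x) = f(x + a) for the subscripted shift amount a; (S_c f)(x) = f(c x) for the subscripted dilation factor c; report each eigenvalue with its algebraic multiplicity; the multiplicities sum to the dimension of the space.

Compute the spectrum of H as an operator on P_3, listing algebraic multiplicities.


image of 1: 1
image of x: -3x + 5/6
image of x^2: 9x^2 - 5x + 25/36
image of x^3: -27x^3 + (45/2)x^2 - (25/4)x + 125/216
the matrix is upper triangular; its diagonal is (1, -3, 9, -27)
for a triangular matrix the eigenvalues are the diagonal entries, with algebraic multiplicity their repetition count

λ = -27 (multiplicity 1), λ = -3 (multiplicity 1), λ = 1 (multiplicity 1), λ = 9 (multiplicity 1)


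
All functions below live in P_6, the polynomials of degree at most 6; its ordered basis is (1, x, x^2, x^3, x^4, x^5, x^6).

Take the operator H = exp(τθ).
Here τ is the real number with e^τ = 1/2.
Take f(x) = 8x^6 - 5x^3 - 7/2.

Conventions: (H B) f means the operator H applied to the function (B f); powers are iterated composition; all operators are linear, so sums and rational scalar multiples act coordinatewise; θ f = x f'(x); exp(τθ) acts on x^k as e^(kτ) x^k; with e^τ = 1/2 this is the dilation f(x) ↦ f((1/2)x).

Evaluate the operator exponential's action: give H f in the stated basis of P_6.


exp(τθ) x^k = e^(kτ) x^k; with e^τ = 1/2 this sends x^k to (1/2)^k x^k
x^3 ↦ 1/8 x^3
x^6 ↦ 1/64 x^6
applying this coordinatewise to f: exp(τθ) f = (1/8)x^6 - (5/8)x^3 - 7/2

g(x) = (1/8)x^6 - (5/8)x^3 - 7/2


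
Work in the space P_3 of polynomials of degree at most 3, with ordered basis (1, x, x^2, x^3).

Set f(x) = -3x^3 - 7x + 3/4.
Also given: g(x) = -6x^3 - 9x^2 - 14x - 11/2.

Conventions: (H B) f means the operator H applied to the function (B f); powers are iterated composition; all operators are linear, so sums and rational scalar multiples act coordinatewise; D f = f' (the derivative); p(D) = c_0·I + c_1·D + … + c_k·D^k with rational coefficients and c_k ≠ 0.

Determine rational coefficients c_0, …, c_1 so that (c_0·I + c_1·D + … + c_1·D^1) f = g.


c_0 = 2, c_1 = 1

D^0 f = -3x^3 - 7x + 3/4
D^1 f = -9x^2 - 7
matching coefficients of g against c_0 f + c_1 Df + … from the top degree down determines the c_i
solution: c_0 = 2, c_1 = 1


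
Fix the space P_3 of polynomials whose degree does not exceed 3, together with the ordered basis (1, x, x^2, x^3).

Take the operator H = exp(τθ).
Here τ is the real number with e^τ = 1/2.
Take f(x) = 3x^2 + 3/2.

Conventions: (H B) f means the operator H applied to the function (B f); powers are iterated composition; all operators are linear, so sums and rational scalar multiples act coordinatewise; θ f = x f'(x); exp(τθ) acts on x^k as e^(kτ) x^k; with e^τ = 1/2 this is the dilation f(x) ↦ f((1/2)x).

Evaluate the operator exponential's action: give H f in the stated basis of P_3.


exp(τθ) x^k = e^(kτ) x^k; with e^τ = 1/2 this sends x^k to (1/2)^k x^k
x^2 ↦ 1/4 x^2
applying this coordinatewise to f: exp(τθ) f = (3/4)x^2 + 3/2

g(x) = (3/4)x^2 + 3/2


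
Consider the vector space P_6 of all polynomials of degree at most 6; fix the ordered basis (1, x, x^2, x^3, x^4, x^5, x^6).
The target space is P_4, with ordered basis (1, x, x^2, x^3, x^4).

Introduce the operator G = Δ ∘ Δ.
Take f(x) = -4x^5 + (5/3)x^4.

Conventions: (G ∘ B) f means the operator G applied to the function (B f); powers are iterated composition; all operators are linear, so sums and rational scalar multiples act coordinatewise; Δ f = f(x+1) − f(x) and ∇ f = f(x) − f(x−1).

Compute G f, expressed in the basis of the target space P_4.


the image equals g(x) = -80x^3 - 220x^2 - 240x - 290/3

Δ f = -20x^4 - (100/3)x^3 - 30x^2 - (40/3)x - 7/3
Δ Δ f = -80x^3 - 220x^2 - 240x - 290/3


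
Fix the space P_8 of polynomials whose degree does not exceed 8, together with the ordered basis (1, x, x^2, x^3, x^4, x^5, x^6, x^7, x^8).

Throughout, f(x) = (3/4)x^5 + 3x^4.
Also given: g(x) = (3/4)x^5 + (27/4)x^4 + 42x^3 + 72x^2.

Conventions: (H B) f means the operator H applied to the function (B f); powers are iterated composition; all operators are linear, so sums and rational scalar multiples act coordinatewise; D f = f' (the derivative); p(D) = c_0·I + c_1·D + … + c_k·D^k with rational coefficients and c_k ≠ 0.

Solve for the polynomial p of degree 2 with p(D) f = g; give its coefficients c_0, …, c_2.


D^0 f = (3/4)x^5 + 3x^4
D^1 f = (15/4)x^4 + 12x^3
D^2 f = 15x^3 + 36x^2
matching coefficients of g against c_0 f + c_1 Df + … from the top degree down determines the c_i
solution: c_0 = 1, c_1 = 1, c_2 = 2

p(D) = I + D + 2·D^2, i.e. c_0 = 1, c_1 = 1, c_2 = 2
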